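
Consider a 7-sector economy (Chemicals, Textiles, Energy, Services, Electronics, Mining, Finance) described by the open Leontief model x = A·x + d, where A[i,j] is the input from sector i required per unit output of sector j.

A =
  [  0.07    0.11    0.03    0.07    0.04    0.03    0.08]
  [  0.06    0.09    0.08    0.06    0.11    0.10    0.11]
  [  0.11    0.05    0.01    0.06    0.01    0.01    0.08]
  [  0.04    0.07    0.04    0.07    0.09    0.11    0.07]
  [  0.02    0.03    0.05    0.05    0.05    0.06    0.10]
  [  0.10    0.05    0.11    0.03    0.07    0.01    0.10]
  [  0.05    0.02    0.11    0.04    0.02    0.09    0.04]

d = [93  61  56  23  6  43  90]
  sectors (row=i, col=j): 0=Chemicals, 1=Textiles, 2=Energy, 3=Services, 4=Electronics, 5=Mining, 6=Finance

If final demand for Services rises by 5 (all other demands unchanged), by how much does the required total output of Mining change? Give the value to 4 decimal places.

0.3740

Form M = I − A:
  [  0.93   -0.11   -0.03   -0.07   -0.04   -0.03   -0.08]
  [ -0.06    0.91   -0.08   -0.06   -0.11   -0.10   -0.11]
  [ -0.11   -0.05    0.99   -0.06   -0.01   -0.01   -0.08]
  [ -0.04   -0.07   -0.04    0.93   -0.09   -0.11   -0.07]
  [ -0.02   -0.03   -0.05   -0.05    0.95   -0.06   -0.10]
  [ -0.10   -0.05   -0.11   -0.03   -0.07    0.99   -0.10]
  [ -0.05   -0.02   -0.11   -0.04   -0.02   -0.09    0.96]
Leontief inverse L = M⁻¹:
  [  1.1183    0.1588    0.0807    0.1131    0.0861    0.0816    0.1438]
  [  0.1287    1.1505    0.1501    0.1164    0.1674    0.1627    0.1979]
  [  0.1465    0.0893    1.0471    0.0936    0.0426    0.0485    0.1260]
  [  0.0953    0.1193    0.0984    1.1153    0.1394    0.1613    0.1425]
  [  0.0602    0.0629    0.0922    0.0822    1.0815    0.0973    0.1487]
  [  0.1527    0.0980    0.1565    0.0748    0.1078    1.0559    0.1637]
  [  0.0973    0.0579    0.1480    0.0742    0.0513    0.1209    1.0921]
Total output x = L · d:
  x_0 = 1.1183·93 + 0.1588·61 + 0.0807·56 + 0.1131·23 + 0.0861·6 + 0.0816·43 + 0.1438·90 = 137.7729
  x_1 = 0.1287·93 + 1.1505·61 + 0.1501·56 + 0.1164·23 + 0.1674·6 + 0.1627·43 + 0.1979·90 = 119.0435
  x_2 = 0.1465·93 + 0.0893·61 + 1.0471·56 + 0.0936·23 + 0.0426·6 + 0.0485·43 + 0.1260·90 = 93.5459
  x_3 = 0.0953·93 + 0.1193·61 + 0.0984·56 + 1.1153·23 + 0.1394·6 + 0.1613·43 + 0.1425·90 = 67.8929
  x_4 = 0.0602·93 + 0.0629·61 + 0.0922·56 + 0.0822·23 + 1.0815·6 + 0.0973·43 + 0.1487·90 = 40.5501
  x_5 = 0.1527·93 + 0.0980·61 + 0.1565·56 + 0.0748·23 + 0.1078·6 + 1.0559·43 + 0.1637·90 = 91.4464
  x_6 = 0.0973·93 + 0.0579·61 + 0.1480·56 + 0.0742·23 + 0.0513·6 + 0.1209·43 + 1.0921·90 = 126.3713
Δx_5 = L[5,3] · Δd_3 = 0.0748 · 5 = 0.3740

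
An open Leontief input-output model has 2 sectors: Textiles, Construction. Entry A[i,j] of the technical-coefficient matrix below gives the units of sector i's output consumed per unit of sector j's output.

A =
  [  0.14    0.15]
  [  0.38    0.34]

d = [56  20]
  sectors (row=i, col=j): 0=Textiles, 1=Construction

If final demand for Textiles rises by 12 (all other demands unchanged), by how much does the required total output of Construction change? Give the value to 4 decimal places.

Form M = I − A:
  [  0.86   -0.15]
  [ -0.38    0.66]
Leontief inverse L = M⁻¹:
  [  1.2926    0.2938]
  [  0.7442    1.6843]
Total output x = L · d:
  x_0 = 1.2926·56 + 0.2938·20 = 78.2609
  x_1 = 0.7442·56 + 1.6843·20 = 75.3623
Δx_1 = L[1,0] · Δd_0 = 0.7442 · 12 = 8.9307

8.9307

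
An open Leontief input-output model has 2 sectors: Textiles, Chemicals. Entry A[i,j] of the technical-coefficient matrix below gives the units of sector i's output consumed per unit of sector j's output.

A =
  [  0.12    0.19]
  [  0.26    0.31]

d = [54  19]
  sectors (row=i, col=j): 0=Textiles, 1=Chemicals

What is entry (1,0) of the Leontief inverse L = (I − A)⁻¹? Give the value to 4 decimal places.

L[1,0] = 0.4661

Form M = I − A:
  [  0.88   -0.19]
  [ -0.26    0.69]
Leontief inverse L = M⁻¹:
  [  1.2370    0.3406]
  [  0.4661    1.5776]
Total output x = L · d:
  x_0 = 1.2370·54 + 0.3406·19 = 73.2700
  x_1 = 0.4661·54 + 1.5776·19 = 55.1452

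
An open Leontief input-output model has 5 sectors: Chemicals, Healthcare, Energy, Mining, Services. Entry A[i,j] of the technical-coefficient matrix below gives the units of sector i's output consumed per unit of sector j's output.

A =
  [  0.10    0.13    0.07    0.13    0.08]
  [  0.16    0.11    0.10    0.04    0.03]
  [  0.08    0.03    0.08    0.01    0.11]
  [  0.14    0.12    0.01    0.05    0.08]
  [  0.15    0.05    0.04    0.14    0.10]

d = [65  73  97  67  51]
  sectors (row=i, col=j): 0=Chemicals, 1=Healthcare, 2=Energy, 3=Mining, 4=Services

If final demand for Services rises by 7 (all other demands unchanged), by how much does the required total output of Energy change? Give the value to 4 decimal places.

1.0988

Form M = I − A:
  [  0.90   -0.13   -0.07   -0.13   -0.08]
  [ -0.16    0.89   -0.10   -0.04   -0.03]
  [ -0.08   -0.03    0.92   -0.01   -0.11]
  [ -0.14   -0.12   -0.01    0.95   -0.08]
  [ -0.15   -0.05   -0.04   -0.14    0.90]
Leontief inverse L = M⁻¹:
  [  1.2164    0.2170    0.1247    0.1988    0.1483]
  [  0.2546    1.1844    0.1531    0.0995    0.0897]
  [  0.1477    0.0758    1.1139    0.0583    0.1570]
  [  0.2349    0.1938    0.0568    1.1132    0.1332]
  [  0.2600    0.1355    0.0876    0.2144    1.1685]
Total output x = L · d:
  x_0 = 1.2164·65 + 0.2170·73 + 0.1247·97 + 0.1988·67 + 0.1483·51 = 127.8877
  x_1 = 0.2546·65 + 1.1844·73 + 0.1531·97 + 0.0995·67 + 0.0897·51 = 129.1020
  x_2 = 0.1477·65 + 0.0758·73 + 1.1139·97 + 0.0583·67 + 0.1570·51 = 135.0919
  x_3 = 0.2349·65 + 0.1938·73 + 0.0568·97 + 1.1132·67 + 0.1332·51 = 116.3025
  x_4 = 0.2600·65 + 0.1355·73 + 0.0876·97 + 0.2144·67 + 1.1685·51 = 109.2492
Δx_2 = L[2,4] · Δd_4 = 0.1570 · 7 = 1.0988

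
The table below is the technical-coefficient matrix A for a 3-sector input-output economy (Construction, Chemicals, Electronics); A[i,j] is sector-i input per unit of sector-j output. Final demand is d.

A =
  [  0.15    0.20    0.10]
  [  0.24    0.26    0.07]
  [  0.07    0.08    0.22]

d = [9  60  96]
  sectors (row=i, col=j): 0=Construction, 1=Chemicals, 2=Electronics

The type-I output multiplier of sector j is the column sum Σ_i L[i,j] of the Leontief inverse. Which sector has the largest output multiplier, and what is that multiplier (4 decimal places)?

Form M = I − A:
  [  0.85   -0.20   -0.10]
  [ -0.24    0.74   -0.07]
  [ -0.07   -0.08    0.78]
Leontief inverse L = M⁻¹:
  [  1.2981    0.3724    0.1998]
  [  0.4363    1.4898    0.1896]
  [  0.1612    0.1862    1.3194]
Total output x = L · d:
  x_0 = 1.2981·9 + 0.3724·60 + 0.1998·96 = 53.2143
  x_1 = 0.4363·9 + 1.4898·60 + 0.1896·96 = 111.5159
  x_2 = 0.1612·9 + 0.1862·60 + 1.3194·96 = 139.2901
Output multipliers (column sums of L):
  Construction: 1.8956
  Chemicals: 2.0484
  Electronics: 1.7089

Chemicals (2.0484)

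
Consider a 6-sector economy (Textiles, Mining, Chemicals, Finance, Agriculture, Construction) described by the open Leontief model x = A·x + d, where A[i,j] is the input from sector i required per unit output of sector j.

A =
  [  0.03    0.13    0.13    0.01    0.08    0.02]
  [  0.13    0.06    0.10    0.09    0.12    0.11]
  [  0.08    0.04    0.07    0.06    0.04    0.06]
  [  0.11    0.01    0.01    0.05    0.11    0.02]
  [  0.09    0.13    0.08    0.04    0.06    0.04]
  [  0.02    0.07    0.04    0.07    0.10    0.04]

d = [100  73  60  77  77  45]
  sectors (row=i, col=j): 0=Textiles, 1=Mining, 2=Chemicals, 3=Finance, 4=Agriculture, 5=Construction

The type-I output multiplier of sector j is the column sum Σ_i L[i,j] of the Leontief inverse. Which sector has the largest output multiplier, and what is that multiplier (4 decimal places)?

Form M = I − A:
  [  0.97   -0.13   -0.13   -0.01   -0.08   -0.02]
  [ -0.13    0.94   -0.10   -0.09   -0.12   -0.11]
  [ -0.08   -0.04    0.93   -0.06   -0.04   -0.06]
  [ -0.11   -0.01   -0.01    0.95   -0.11   -0.02]
  [ -0.09   -0.13   -0.08   -0.04    0.94   -0.04]
  [ -0.02   -0.07   -0.04   -0.07   -0.10    0.96]
Leontief inverse L = M⁻¹:
  [  1.0906    0.1829    0.1871    0.0510    0.1367    0.0621]
  [  0.2058    1.1413    0.1774    0.1417    0.2041    0.1576]
  [  0.1233    0.0842    1.1139    0.0898    0.0884    0.0874]
  [  0.1489    0.0585    0.0535    1.0726    0.1524    0.0418]
  [  0.1527    0.1899    0.1430    0.0821    1.1255    0.0825]
  [  0.0696    0.1146    0.0820    0.1019    0.1498    1.0697]
Total output x = L · d:
  x_0 = 1.0906·100 + 0.1829·73 + 0.1871·60 + 0.0510·77 + 0.1367·77 + 0.0621·45 = 150.8798
  x_1 = 0.2058·100 + 1.1413·73 + 0.1774·60 + 0.1417·77 + 0.2041·77 + 0.1576·45 = 148.2621
  x_2 = 0.1233·100 + 0.0842·73 + 1.1139·60 + 0.0898·77 + 0.0884·77 + 0.0874·45 = 102.9655
  x_3 = 0.1489·100 + 0.0585·73 + 0.0535·60 + 1.0726·77 + 0.1524·77 + 0.0418·45 = 118.5783
  x_4 = 0.1527·100 + 0.1899·73 + 0.1430·60 + 0.0821·77 + 1.1255·77 + 0.0825·45 = 134.4088
  x_5 = 0.0696·100 + 0.1146·73 + 0.0820·60 + 0.1019·77 + 0.1498·77 + 1.0697·45 = 87.7666
Output multipliers (column sums of L):
  Textiles: 1.7910
  Mining: 1.7713
  Chemicals: 1.7569
  Finance: 1.5391
  Agriculture: 1.8569
  Construction: 1.5012

Agriculture (1.8569)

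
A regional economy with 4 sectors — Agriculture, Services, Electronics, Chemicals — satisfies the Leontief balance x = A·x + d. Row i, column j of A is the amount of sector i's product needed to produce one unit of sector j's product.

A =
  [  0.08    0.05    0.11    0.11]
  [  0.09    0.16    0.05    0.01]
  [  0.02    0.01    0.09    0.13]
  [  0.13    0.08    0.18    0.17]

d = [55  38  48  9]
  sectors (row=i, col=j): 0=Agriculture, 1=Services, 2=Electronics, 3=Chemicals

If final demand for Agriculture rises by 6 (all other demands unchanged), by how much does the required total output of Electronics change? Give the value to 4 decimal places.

0.3281

Form M = I − A:
  [  0.92   -0.05   -0.11   -0.11]
  [ -0.09    0.84   -0.05   -0.01]
  [ -0.02   -0.01    0.91   -0.13]
  [ -0.13   -0.08   -0.18    0.83]
Leontief inverse L = M⁻¹:
  [  1.1243    0.0859    0.1757    0.1776]
  [  0.1261    1.2034    0.0903    0.0454]
  [  0.0547    0.0347    1.1444    0.1869]
  [  0.2001    0.1370    0.2844    1.2775]
Total output x = L · d:
  x_0 = 1.1243·55 + 0.0859·38 + 0.1757·48 + 0.1776·9 = 75.1339
  x_1 = 0.1261·55 + 1.2034·38 + 0.0903·48 + 0.0454·9 = 57.4078
  x_2 = 0.0547·55 + 0.0347·38 + 1.1444·48 + 0.1869·9 = 60.9380
  x_3 = 0.2001·55 + 0.1370·38 + 0.2844·48 + 1.2775·9 = 41.3601
Δx_2 = L[2,0] · Δd_0 = 0.0547 · 6 = 0.3281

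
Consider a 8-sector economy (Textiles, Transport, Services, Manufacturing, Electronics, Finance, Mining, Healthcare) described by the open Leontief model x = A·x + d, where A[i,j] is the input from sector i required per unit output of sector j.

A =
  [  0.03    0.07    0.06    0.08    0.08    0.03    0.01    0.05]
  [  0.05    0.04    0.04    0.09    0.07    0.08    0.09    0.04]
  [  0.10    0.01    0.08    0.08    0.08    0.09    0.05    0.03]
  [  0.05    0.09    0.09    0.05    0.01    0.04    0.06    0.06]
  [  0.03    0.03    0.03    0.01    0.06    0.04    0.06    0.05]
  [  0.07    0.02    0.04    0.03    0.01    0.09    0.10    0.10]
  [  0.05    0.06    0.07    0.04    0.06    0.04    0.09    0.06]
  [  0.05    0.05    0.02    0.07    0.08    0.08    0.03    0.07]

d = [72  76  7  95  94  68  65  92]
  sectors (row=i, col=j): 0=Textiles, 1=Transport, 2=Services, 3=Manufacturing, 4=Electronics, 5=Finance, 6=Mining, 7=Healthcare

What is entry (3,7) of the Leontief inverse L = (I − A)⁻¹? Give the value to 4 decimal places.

Form M = I − A:
  [  0.97   -0.07   -0.06   -0.08   -0.08   -0.03   -0.01   -0.05]
  [ -0.05    0.96   -0.04   -0.09   -0.07   -0.08   -0.09   -0.04]
  [ -0.10   -0.01    0.92   -0.08   -0.08   -0.09   -0.05   -0.03]
  [ -0.05   -0.09   -0.09    0.95   -0.01   -0.04   -0.06   -0.06]
  [ -0.03   -0.03   -0.03   -0.01    0.94   -0.04   -0.06   -0.05]
  [ -0.07   -0.02   -0.04   -0.03   -0.01    0.91   -0.10   -0.10]
  [ -0.05   -0.06   -0.07   -0.04   -0.06   -0.04    0.91   -0.06]
  [ -0.05   -0.05   -0.02   -0.07   -0.08   -0.08   -0.03    0.93]
Leontief inverse L = M⁻¹:
  [  1.0694    0.1038    0.0994    0.1209    0.1205    0.0752    0.0547    0.0911]
  [  0.0978    1.0831    0.0897    0.1370    0.1169    0.1332    0.1476    0.0937]
  [  0.1504    0.0530    1.1321    0.1296    0.1299    0.1450    0.1049    0.0846]
  [  0.0971    0.1279    0.1363    1.1005    0.0583    0.0931    0.1114    0.1064]
  [  0.0590    0.0544    0.0578    0.0389    1.0921    0.0736    0.0946    0.0826]
  [  0.1155    0.0594    0.0839    0.0767    0.0569    1.1421    0.1511    0.1520]
  [  0.0960    0.0988    0.1160    0.0874    0.1095    0.0917    1.1427    0.1083]
  [  0.0914    0.0876    0.0607    0.1122    0.1223    0.1289    0.0795    1.1187]
Total output x = L · d:
  x_0 = 1.0694·72 + 0.1038·76 + 0.0994·7 + 0.1209·95 + 0.1205·94 + 0.0752·68 + 0.0547·65 + 0.0911·92 = 125.4557
  x_1 = 0.0978·72 + 1.0831·76 + 0.0897·7 + 0.1370·95 + 0.1169·94 + 0.1332·68 + 0.1476·65 + 0.0937·92 = 141.2564
  x_2 = 0.1504·72 + 0.0530·76 + 1.1321·7 + 0.1296·95 + 0.1299·94 + 0.1450·68 + 0.1049·65 + 0.0846·92 = 71.7672
  x_3 = 0.0971·72 + 0.1279·76 + 0.1363·7 + 1.1005·95 + 0.0583·94 + 0.0931·68 + 0.1114·65 + 0.1064·92 = 151.0556
  x_4 = 0.0590·72 + 0.0544·76 + 0.0578·7 + 0.0389·95 + 1.0921·94 + 0.0736·68 + 0.0946·65 + 0.0826·92 = 133.8907
  x_5 = 0.1155·72 + 0.0594·76 + 0.0839·7 + 0.0767·95 + 0.0569·94 + 1.1421·68 + 0.1511·65 + 0.1520·92 = 127.5222
  x_6 = 0.0960·72 + 0.0988·76 + 0.1160·7 + 0.0874·95 + 0.1095·94 + 0.0917·68 + 1.1427·65 + 0.1083·92 = 124.2955
  x_7 = 0.0914·72 + 0.0876·76 + 0.0607·7 + 0.1122·95 + 0.1223·94 + 0.1289·68 + 0.0795·65 + 1.1187·92 = 152.6739

L[3,7] = 0.1064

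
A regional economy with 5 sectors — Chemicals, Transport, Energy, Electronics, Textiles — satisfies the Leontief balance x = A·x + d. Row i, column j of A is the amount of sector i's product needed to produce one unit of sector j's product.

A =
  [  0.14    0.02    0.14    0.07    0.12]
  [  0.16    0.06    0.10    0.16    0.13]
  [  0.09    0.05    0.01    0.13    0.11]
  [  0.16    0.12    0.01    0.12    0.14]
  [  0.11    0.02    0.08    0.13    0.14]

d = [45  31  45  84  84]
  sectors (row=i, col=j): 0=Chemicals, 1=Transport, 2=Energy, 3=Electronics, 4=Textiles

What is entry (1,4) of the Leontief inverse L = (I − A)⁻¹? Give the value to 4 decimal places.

L[1,4] = 0.2874

Form M = I − A:
  [  0.86   -0.02   -0.14   -0.07   -0.12]
  [ -0.16    0.94   -0.10   -0.16   -0.13]
  [ -0.09   -0.05    0.99   -0.13   -0.11]
  [ -0.16   -0.12   -0.01    0.88   -0.14]
  [ -0.11   -0.02   -0.08   -0.13    0.86]
Leontief inverse L = M⁻¹:
  [  1.2606    0.0657    0.2062    0.1783    0.2412]
  [  0.3212    1.1249    0.1853    0.2999    0.2874]
  [  0.1979    0.0939    1.0671    0.2221    0.2145]
  [  0.3125    0.1776    0.0979    1.2503    0.2865]
  [  0.2344    0.0701    0.1448    0.2394    1.2636]
Total output x = L · d:
  x_0 = 1.2606·45 + 0.0657·31 + 0.2062·45 + 0.1783·84 + 0.2412·84 = 103.2854
  x_1 = 0.3212·45 + 1.1249·31 + 0.1853·45 + 0.2999·84 + 0.2874·84 = 107.0016
  x_2 = 0.1979·45 + 0.0939·31 + 1.0671·45 + 0.2221·84 + 0.2145·84 = 96.5136
  x_3 = 0.3125·45 + 0.1776·31 + 0.0979·45 + 1.2503·84 + 0.2865·84 = 153.0677
  x_4 = 0.2344·45 + 0.0701·31 + 0.1448·45 + 0.2394·84 + 1.2636·84 = 145.4899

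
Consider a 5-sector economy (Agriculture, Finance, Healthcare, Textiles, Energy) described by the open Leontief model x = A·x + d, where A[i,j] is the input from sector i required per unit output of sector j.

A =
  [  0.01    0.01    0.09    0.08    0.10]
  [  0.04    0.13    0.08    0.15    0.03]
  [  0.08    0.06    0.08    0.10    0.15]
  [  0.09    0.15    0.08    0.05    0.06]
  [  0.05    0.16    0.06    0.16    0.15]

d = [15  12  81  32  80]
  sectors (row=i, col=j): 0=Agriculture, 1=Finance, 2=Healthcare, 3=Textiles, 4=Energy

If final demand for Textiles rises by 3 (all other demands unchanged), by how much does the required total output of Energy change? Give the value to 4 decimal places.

Form M = I − A:
  [  0.99   -0.01   -0.09   -0.08   -0.10]
  [ -0.04    0.87   -0.08   -0.15   -0.03]
  [ -0.08   -0.06    0.92   -0.10   -0.15]
  [ -0.09   -0.15   -0.08    0.95   -0.06]
  [ -0.05   -0.16   -0.06   -0.16    0.85]
Leontief inverse L = M⁻¹:
  [  1.0445    0.0744    0.1312    0.1402    0.1585]
  [  0.0862    1.2171    0.1404    0.2301    0.0941]
  [  0.1288    0.1579    1.1458    0.1963    0.2368]
  [  0.1304    0.2307    0.1400    1.1364    0.1284]
  [  0.1113    0.2880    0.1414    0.2793    1.2444]
Total output x = L · d:
  x_0 = 1.0445·15 + 0.0744·12 + 0.1312·81 + 0.1402·32 + 0.1585·80 = 44.3554
  x_1 = 0.0862·15 + 1.2171·12 + 0.1404·81 + 0.2301·32 + 0.0941·80 = 42.1614
  x_2 = 0.1288·15 + 0.1579·12 + 1.1458·81 + 0.1963·32 + 0.2368·80 = 121.8573
  x_3 = 0.1304·15 + 0.2307·12 + 0.1400·81 + 1.1364·32 + 0.1284·80 = 62.7041
  x_4 = 0.1113·15 + 0.2880·12 + 0.1414·81 + 0.2793·32 + 1.2444·80 = 125.0679
Δx_4 = L[4,3] · Δd_3 = 0.2793 · 3 = 0.8380

0.8380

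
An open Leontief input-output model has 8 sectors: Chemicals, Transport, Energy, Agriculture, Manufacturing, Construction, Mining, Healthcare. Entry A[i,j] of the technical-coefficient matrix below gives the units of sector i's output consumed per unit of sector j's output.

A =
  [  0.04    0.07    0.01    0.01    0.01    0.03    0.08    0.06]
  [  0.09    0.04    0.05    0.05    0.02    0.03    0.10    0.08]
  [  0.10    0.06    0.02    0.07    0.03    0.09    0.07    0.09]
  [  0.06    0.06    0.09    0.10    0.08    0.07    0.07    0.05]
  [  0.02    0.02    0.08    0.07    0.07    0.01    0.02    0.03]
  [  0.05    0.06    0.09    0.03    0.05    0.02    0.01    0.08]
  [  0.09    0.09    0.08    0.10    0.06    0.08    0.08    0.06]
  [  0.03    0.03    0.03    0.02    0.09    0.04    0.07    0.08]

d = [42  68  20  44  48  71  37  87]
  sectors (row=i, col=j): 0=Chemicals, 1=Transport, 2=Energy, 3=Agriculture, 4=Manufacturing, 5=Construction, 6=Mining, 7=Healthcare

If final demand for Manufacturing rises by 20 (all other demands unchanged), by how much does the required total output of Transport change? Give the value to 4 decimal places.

Form M = I − A:
  [  0.96   -0.07   -0.01   -0.01   -0.01   -0.03   -0.08   -0.06]
  [ -0.09    0.96   -0.05   -0.05   -0.02   -0.03   -0.10   -0.08]
  [ -0.10   -0.06    0.98   -0.07   -0.03   -0.09   -0.07   -0.09]
  [ -0.06   -0.06   -0.09    0.90   -0.08   -0.07   -0.07   -0.05]
  [ -0.02   -0.02   -0.08   -0.07    0.93   -0.01   -0.02   -0.03]
  [ -0.05   -0.06   -0.09   -0.03   -0.05    0.98   -0.01   -0.08]
  [ -0.09   -0.09   -0.08   -0.10   -0.06   -0.08    0.92   -0.06]
  [ -0.03   -0.03   -0.03   -0.02   -0.09   -0.04   -0.07    0.92]
Leontief inverse L = M⁻¹:
  [  1.0763    0.1024    0.0413    0.0414    0.0391    0.0571    0.1200    0.0995]
  [  0.1423    1.0890    0.0949    0.0974    0.0638    0.0725    0.1580    0.1373]
  [  0.1556    0.1130    1.0730    0.1201    0.0796    0.1332    0.1315    0.1542]
  [  0.1254    0.1184    0.1514    1.1634    0.1359    0.1220    0.1373    0.1205]
  [  0.0558    0.0508    0.1134    0.1071    1.1022    0.0400    0.0567    0.0681]
  [  0.0919    0.0955    0.1241    0.0668    0.0854    1.0530    0.0559    0.1281]
  [  0.1625    0.1552    0.1458    0.1672    0.1195    0.1363    1.1564    0.1386]
  [  0.0694    0.0660    0.0703    0.0598    0.1295    0.0713    0.1123    1.1251]
Total output x = L · d:
  x_0 = 1.0763·42 + 0.1024·68 + 0.0413·20 + 0.0414·44 + 0.0391·48 + 0.0571·71 + 0.1200·37 + 0.0995·87 = 73.8360
  x_1 = 0.1423·42 + 1.0890·68 + 0.0949·20 + 0.0974·44 + 0.0638·48 + 0.0725·71 + 0.1580·37 + 0.1373·87 = 112.2129
  x_2 = 0.1556·42 + 0.1130·68 + 1.0730·20 + 0.1201·44 + 0.0796·48 + 0.1332·71 + 0.1315·37 + 0.1542·87 = 72.5315
  x_3 = 0.1254·42 + 0.1184·68 + 0.1514·20 + 1.1634·44 + 0.1359·48 + 0.1220·71 + 0.1373·37 + 0.1205·87 = 98.2835
  x_4 = 0.0558·42 + 0.0508·68 + 0.1134·20 + 0.1071·44 + 1.1022·48 + 0.0400·71 + 0.0567·37 + 0.0681·87 = 76.5407
  x_5 = 0.0919·42 + 0.0955·68 + 0.1241·20 + 0.0668·44 + 0.0854·48 + 1.0530·71 + 0.0559·37 + 0.1281·87 = 107.8448
  x_6 = 0.1625·42 + 0.1552·68 + 0.1458·20 + 0.1672·44 + 0.1195·48 + 0.1363·71 + 1.1564·37 + 0.1386·87 = 97.9140
  x_7 = 0.0694·42 + 0.0660·68 + 0.0703·20 + 0.0598·44 + 0.1295·48 + 0.0713·71 + 0.1123·37 + 1.1251·87 = 124.7604
Δx_1 = L[1,4] · Δd_4 = 0.0638 · 20 = 1.2754

1.2754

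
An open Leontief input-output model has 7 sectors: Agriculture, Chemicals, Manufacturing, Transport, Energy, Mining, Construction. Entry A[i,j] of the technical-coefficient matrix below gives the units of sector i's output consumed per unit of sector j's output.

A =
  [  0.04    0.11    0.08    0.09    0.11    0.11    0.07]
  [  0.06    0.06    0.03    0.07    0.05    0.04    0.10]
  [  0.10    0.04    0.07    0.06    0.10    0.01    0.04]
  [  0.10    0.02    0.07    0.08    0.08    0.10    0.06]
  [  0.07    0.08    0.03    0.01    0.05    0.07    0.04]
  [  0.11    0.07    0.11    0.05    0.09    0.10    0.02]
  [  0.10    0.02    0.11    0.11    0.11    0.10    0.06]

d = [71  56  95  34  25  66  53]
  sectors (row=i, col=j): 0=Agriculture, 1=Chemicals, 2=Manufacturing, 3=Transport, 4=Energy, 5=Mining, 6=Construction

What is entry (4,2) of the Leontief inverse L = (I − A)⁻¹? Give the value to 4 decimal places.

L[4,2] = 0.0784

Form M = I − A:
  [  0.96   -0.11   -0.08   -0.09   -0.11   -0.11   -0.07]
  [ -0.06    0.94   -0.03   -0.07   -0.05   -0.04   -0.10]
  [ -0.10   -0.04    0.93   -0.06   -0.10   -0.01   -0.04]
  [ -0.10   -0.02   -0.07    0.92   -0.08   -0.10   -0.06]
  [ -0.07   -0.08   -0.03   -0.01    0.95   -0.07   -0.04]
  [ -0.11   -0.07   -0.11   -0.05   -0.09    0.90   -0.02]
  [ -0.10   -0.02   -0.11   -0.11   -0.11   -0.10    0.94]
Leontief inverse L = M⁻¹:
  [  1.1386    0.1788    0.1621    0.1646    0.2065    0.1982    0.1342]
  [  0.1279    1.1065    0.0900    0.1271    0.1202    0.1056    0.1465]
  [  0.1639    0.0909    1.1248    0.1123    0.1683    0.0717    0.0856]
  [  0.1842    0.0822    0.1449    1.1458    0.1676    0.1807    0.1127]
  [  0.1247    0.1241    0.0784    0.0549    1.1073    0.1226    0.0791]
  [  0.1963    0.1381    0.1845    0.1170    0.1799    1.1789    0.0774]
  [  0.2001    0.0920    0.1965    0.1863    0.2125    0.1926    1.1219]
Total output x = L · d:
  x_0 = 1.1386·71 + 0.1788·56 + 0.1621·95 + 0.1646·34 + 0.2065·25 + 0.1982·66 + 0.1342·53 = 137.2083
  x_1 = 0.1279·71 + 1.1065·56 + 0.0900·95 + 0.1271·34 + 0.1202·25 + 0.1056·66 + 0.1465·53 = 101.6556
  x_2 = 0.1639·71 + 0.0909·56 + 1.1248·95 + 0.1123·34 + 0.1683·25 + 0.0717·66 + 0.0856·53 = 140.8766
  x_3 = 0.1842·71 + 0.0822·56 + 0.1449·95 + 1.1458·34 + 0.1676·25 + 0.1807·66 + 0.1127·53 = 92.4911
  x_4 = 0.1247·71 + 0.1241·56 + 0.0784·95 + 0.0549·34 + 1.1073·25 + 0.1226·66 + 0.0791·53 = 65.0876
  x_5 = 0.1963·71 + 0.1381·56 + 0.1845·95 + 0.1170·34 + 0.1799·25 + 1.1789·66 + 0.0774·53 = 129.5830
  x_6 = 0.2001·71 + 0.0920·56 + 0.1965·95 + 0.1863·34 + 0.2125·25 + 0.1926·66 + 1.1219·53 = 121.8535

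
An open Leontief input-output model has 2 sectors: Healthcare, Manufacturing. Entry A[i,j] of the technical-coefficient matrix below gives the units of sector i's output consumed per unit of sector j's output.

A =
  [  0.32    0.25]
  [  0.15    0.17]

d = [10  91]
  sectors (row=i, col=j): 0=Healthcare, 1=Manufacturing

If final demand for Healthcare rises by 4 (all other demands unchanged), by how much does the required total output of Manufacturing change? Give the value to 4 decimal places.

1.1387

Form M = I − A:
  [  0.68   -0.25]
  [ -0.15    0.83]
Leontief inverse L = M⁻¹:
  [  1.5753    0.4745]
  [  0.2847    1.2906]
Total output x = L · d:
  x_0 = 1.5753·10 + 0.4745·91 = 58.9296
  x_1 = 0.2847·10 + 1.2906·91 = 120.2885
Δx_1 = L[1,0] · Δd_0 = 0.2847 · 4 = 1.1387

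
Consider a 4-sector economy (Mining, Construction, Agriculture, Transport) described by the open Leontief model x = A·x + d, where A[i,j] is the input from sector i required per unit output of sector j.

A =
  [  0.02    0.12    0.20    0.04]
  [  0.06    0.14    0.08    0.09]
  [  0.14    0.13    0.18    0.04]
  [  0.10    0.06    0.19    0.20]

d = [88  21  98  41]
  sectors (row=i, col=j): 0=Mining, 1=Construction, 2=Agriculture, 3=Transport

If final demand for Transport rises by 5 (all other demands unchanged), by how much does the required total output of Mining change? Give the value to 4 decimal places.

Form M = I − A:
  [  0.98   -0.12   -0.20   -0.04]
  [ -0.06    0.86   -0.08   -0.09]
  [ -0.14   -0.13    0.82   -0.04]
  [ -0.10   -0.06   -0.19    0.80]
Leontief inverse L = M⁻¹:
  [  1.0861    0.2043    0.3063    0.0926]
  [  0.1160    1.2171    0.1822    0.1518]
  [  0.2134    0.2363    1.3185    0.1032]
  [  0.1951    0.1729    0.3651    1.2975]
Total output x = L · d:
  x_0 = 1.0861·88 + 0.2043·21 + 0.3063·98 + 0.0926·41 = 133.6837
  x_1 = 0.1160·88 + 1.2171·21 + 0.1822·98 + 0.1518·41 = 59.8554
  x_2 = 0.2134·88 + 0.2363·21 + 1.3185·98 + 0.1032·41 = 157.1806
  x_3 = 0.1951·88 + 0.1729·21 + 0.3651·98 + 1.2975·41 = 109.7800
Δx_0 = L[0,3] · Δd_3 = 0.0926 · 5 = 0.4630

0.4630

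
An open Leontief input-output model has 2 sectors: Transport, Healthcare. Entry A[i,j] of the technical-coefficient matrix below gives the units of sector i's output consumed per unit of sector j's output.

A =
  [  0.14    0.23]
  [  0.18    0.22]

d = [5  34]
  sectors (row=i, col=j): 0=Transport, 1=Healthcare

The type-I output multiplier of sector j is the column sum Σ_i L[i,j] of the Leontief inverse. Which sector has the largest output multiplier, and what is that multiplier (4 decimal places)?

Healthcare (1.7318)

Form M = I − A:
  [  0.86   -0.23]
  [ -0.18    0.78]
Leontief inverse L = M⁻¹:
  [  1.2393    0.3654]
  [  0.2860    1.3664]
Total output x = L · d:
  x_0 = 1.2393·5 + 0.3654·34 = 18.6209
  x_1 = 0.2860·5 + 1.3664·34 = 47.8869
Output multipliers (column sums of L):
  Transport: 1.5253
  Healthcare: 1.7318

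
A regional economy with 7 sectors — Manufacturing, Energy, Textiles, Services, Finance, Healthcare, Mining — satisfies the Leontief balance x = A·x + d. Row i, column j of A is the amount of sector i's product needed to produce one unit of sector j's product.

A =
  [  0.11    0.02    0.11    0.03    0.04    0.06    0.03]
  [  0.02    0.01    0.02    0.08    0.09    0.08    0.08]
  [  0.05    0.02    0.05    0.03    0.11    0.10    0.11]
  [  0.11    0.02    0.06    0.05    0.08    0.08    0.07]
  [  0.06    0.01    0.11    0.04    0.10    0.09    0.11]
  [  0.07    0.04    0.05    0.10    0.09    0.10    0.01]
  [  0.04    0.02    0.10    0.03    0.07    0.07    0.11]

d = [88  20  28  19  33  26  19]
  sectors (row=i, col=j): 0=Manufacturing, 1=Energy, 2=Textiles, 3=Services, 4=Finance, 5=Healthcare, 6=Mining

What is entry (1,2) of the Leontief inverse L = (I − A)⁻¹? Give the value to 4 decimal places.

L[1,2] = 0.0755

Form M = I − A:
  [  0.89   -0.02   -0.11   -0.03   -0.04   -0.06   -0.03]
  [ -0.02    0.99   -0.02   -0.08   -0.09   -0.08   -0.08]
  [ -0.05   -0.02    0.95   -0.03   -0.11   -0.10   -0.11]
  [ -0.11   -0.02   -0.06    0.95   -0.08   -0.08   -0.07]
  [ -0.06   -0.01   -0.11   -0.04    0.90   -0.09   -0.11]
  [ -0.07   -0.04   -0.05   -0.10   -0.09    0.90   -0.01]
  [ -0.04   -0.02   -0.10   -0.03   -0.07   -0.07    0.89]
Leontief inverse L = M⁻¹:
  [  1.1616    0.0357    0.1658    0.0644    0.0996    0.1211    0.0816]
  [  0.0687    1.0252    0.0755    0.1161    0.1494    0.1397    0.1330]
  [  0.1067    0.0387    1.1192    0.0735    0.1829    0.1734    0.1757]
  [  0.1709    0.0384    0.1286    1.0917    0.1495    0.1513    0.1312]
  [  0.1232    0.0306    0.1856    0.0860    1.1815    0.1717    0.1846]
  [  0.1316    0.0582    0.1131    0.1449    0.1609    1.1719    0.0681]
  [  0.0915    0.0373    0.1627    0.0687    0.1390    0.1388    1.1743]
Total output x = L · d:
  x_0 = 1.1616·88 + 0.0357·20 + 0.1658·28 + 0.0644·19 + 0.0996·33 + 0.1211·26 + 0.0816·19 = 116.7863
  x_1 = 0.0687·88 + 1.0252·20 + 0.0755·28 + 0.1161·19 + 0.1494·33 + 0.1397·26 + 0.1330·19 = 41.9566
  x_2 = 0.1067·88 + 0.0387·20 + 1.1192·28 + 0.0735·19 + 0.1829·33 + 0.1734·26 + 0.1757·19 = 56.7826
  x_3 = 0.1709·88 + 0.0384·20 + 0.1286·28 + 1.0917·19 + 0.1495·33 + 0.1513·26 + 0.1312·19 = 51.5088
  x_4 = 0.1232·88 + 0.0306·20 + 0.1856·28 + 0.0860·19 + 1.1815·33 + 0.1717·26 + 0.1846·19 = 65.2431
  x_5 = 0.1316·88 + 0.0582·20 + 0.1131·28 + 0.1449·19 + 0.1609·33 + 1.1719·26 + 0.0681·19 = 55.7410
  x_6 = 0.0915·88 + 0.0373·20 + 0.1627·28 + 0.0687·19 + 0.1390·33 + 0.1388·26 + 1.1743·19 = 45.1719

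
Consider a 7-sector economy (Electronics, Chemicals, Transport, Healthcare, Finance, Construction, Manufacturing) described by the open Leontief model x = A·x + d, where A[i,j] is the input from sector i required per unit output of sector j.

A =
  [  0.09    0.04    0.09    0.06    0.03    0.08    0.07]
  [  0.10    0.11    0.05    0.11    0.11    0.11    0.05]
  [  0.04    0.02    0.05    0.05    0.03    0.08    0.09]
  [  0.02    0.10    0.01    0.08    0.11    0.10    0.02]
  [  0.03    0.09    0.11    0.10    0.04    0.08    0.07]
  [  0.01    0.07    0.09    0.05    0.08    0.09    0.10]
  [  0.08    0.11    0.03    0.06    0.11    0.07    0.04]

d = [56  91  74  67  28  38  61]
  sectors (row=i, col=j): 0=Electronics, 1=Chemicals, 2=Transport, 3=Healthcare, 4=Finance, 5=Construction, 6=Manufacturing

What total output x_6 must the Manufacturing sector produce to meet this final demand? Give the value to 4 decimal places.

Form M = I − A:
  [  0.91   -0.04   -0.09   -0.06   -0.03   -0.08   -0.07]
  [ -0.10    0.89   -0.05   -0.11   -0.11   -0.11   -0.05]
  [ -0.04   -0.02    0.95   -0.05   -0.03   -0.08   -0.09]
  [ -0.02   -0.10   -0.01    0.92   -0.11   -0.10   -0.02]
  [ -0.03   -0.09   -0.11   -0.10    0.96   -0.08   -0.07]
  [ -0.01   -0.07   -0.09   -0.05   -0.08    0.91   -0.10]
  [ -0.08   -0.11   -0.03   -0.06   -0.11   -0.07    0.96]
Leontief inverse L = M⁻¹:
  [  1.1355    0.1055    0.1441    0.1215    0.0937    0.1566    0.1275]
  [  0.1640    1.2113    0.1304    0.2055    0.2050    0.2229    0.1297]
  [  0.0745    0.0750    1.0919    0.0986    0.0834    0.1401    0.1344]
  [  0.0621    0.1753    0.0675    1.1499    0.1796    0.1806    0.0758]
  [  0.0804    0.1699    0.1682    0.1742    1.1183    0.1701    0.1334]
  [  0.0576    0.1473    0.1486    0.1205    0.1535    1.1740    0.1618]
  [  0.1330    0.1911    0.0954    0.1374    0.1845    0.1594    1.1032]
Total output x = L · d:
  x_0 = 1.1355·56 + 0.1055·91 + 0.1441·74 + 0.1215·67 + 0.0937·28 + 0.1566·38 + 0.1275·61 = 108.3425
  x_1 = 0.1640·56 + 1.2113·91 + 0.1304·74 + 0.2055·67 + 0.2050·28 + 0.2229·38 + 0.1297·61 = 164.9417
  x_2 = 0.0745·56 + 0.0750·91 + 1.0919·74 + 0.0986·67 + 0.0834·28 + 0.1401·38 + 0.1344·61 = 114.2683
  x_3 = 0.0621·56 + 0.1753·91 + 0.0675·74 + 1.1499·67 + 0.1796·28 + 0.1806·38 + 0.0758·61 = 117.9815
  x_4 = 0.0804·56 + 0.1699·91 + 0.1682·74 + 0.1742·67 + 1.1183·28 + 0.1701·38 + 0.1334·61 = 89.9936
  x_5 = 0.0576·56 + 0.1473·91 + 0.1486·74 + 0.1205·67 + 0.1535·28 + 1.1740·38 + 0.1618·61 = 94.4765
  x_6 = 0.1330·56 + 0.1911·91 + 0.0954·74 + 0.1374·67 + 0.1845·28 + 0.1594·38 + 1.1032·61 = 119.6152

119.6152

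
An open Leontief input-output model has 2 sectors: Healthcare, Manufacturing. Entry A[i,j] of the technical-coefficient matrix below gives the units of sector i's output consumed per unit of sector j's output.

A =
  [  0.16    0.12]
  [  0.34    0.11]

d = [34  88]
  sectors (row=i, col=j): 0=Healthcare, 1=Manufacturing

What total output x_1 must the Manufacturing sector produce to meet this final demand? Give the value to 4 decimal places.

Form M = I − A:
  [  0.84   -0.12]
  [ -0.34    0.89]
Leontief inverse L = M⁻¹:
  [  1.2592    0.1698]
  [  0.4810    1.1885]
Total output x = L · d:
  x_0 = 1.2592·34 + 0.1698·88 = 57.7533
  x_1 = 0.4810·34 + 1.1885·88 = 120.9394

120.9394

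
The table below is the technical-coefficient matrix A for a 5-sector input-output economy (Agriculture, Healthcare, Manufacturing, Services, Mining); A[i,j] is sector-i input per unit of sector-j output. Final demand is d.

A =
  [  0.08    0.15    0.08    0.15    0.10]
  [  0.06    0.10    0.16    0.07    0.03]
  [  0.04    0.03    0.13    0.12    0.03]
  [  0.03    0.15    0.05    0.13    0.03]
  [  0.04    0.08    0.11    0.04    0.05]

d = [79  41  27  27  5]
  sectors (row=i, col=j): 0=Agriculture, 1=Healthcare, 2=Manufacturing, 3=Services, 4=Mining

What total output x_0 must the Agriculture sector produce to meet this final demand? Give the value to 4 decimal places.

Form M = I − A:
  [  0.92   -0.15   -0.08   -0.15   -0.10]
  [ -0.06    0.90   -0.16   -0.07   -0.03]
  [ -0.04   -0.03    0.87   -0.12   -0.03]
  [ -0.03   -0.15   -0.05    0.87   -0.03]
  [ -0.04   -0.08   -0.11   -0.04    0.95]
Leontief inverse L = M⁻¹:
  [  1.1250    0.2468    0.1806    0.2451    0.1397]
  [  0.0936    1.1641    0.2385    0.1454    0.0587]
  [  0.0656    0.0860    1.1886    0.1846    0.0530]
  [  0.0610    0.2186    0.1215    1.1968    0.0549]
  [  0.0654    0.1276    0.1704    0.0943    1.0719]
Total output x = L · d:
  x_0 = 1.1250·79 + 0.2468·41 + 0.1806·27 + 0.2451·27 + 0.1397·5 = 111.1834
  x_1 = 0.0936·79 + 1.1641·41 + 0.2385·27 + 0.1454·27 + 0.0587·5 = 65.7798
  x_2 = 0.0656·79 + 0.0860·41 + 1.1886·27 + 0.1846·27 + 0.0530·5 = 46.0523
  x_3 = 0.0610·79 + 0.2186·41 + 0.1215·27 + 1.1968·27 + 0.0549·5 = 49.6463
  x_4 = 0.0654·79 + 0.1276·41 + 0.1704·27 + 0.0943·27 + 1.0719·5 = 22.9067

111.1834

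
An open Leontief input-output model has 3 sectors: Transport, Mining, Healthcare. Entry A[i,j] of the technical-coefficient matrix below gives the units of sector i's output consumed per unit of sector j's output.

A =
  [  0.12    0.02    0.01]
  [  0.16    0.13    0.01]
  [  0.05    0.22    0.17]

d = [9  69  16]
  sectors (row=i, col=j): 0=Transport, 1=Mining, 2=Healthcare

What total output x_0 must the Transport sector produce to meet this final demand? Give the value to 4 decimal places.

Form M = I − A:
  [  0.88   -0.02   -0.01]
  [ -0.16    0.87   -0.01]
  [ -0.05   -0.22    0.83]
Leontief inverse L = M⁻¹:
  [  1.1426    0.0298    0.0141]
  [  0.2116    1.1585    0.0165]
  [  0.1249    0.3089    1.2100]
Total output x = L · d:
  x_0 = 1.1426·9 + 0.0298·69 + 0.0141·16 = 12.5682
  x_1 = 0.2116·9 + 1.1585·69 + 0.0165·16 = 82.1022
  x_2 = 0.1249·9 + 0.3089·69 + 1.2100·16 = 41.7962

12.5682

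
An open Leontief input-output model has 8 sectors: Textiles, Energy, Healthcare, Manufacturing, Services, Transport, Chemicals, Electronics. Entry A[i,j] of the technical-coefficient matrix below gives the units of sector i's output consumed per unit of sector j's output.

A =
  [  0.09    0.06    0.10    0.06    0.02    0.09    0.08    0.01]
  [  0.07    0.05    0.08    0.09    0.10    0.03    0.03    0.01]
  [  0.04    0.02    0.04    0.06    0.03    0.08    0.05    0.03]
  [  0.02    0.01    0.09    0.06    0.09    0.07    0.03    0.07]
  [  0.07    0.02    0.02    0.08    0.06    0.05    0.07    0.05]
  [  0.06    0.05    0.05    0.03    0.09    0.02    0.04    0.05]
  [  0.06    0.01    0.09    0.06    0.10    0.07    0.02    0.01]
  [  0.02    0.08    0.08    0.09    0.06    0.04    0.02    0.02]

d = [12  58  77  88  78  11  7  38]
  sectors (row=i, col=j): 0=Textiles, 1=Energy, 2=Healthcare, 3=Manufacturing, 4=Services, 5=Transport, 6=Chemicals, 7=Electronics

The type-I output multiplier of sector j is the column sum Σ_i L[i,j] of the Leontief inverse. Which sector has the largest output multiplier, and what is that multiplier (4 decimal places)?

Form M = I − A:
  [  0.91   -0.06   -0.10   -0.06   -0.02   -0.09   -0.08   -0.01]
  [ -0.07    0.95   -0.08   -0.09   -0.10   -0.03   -0.03   -0.01]
  [ -0.04   -0.02    0.96   -0.06   -0.03   -0.08   -0.05   -0.03]
  [ -0.02   -0.01   -0.09    0.94   -0.09   -0.07   -0.03   -0.07]
  [ -0.07   -0.02   -0.02   -0.08    0.94   -0.05   -0.07   -0.05]
  [ -0.06   -0.05   -0.05   -0.03   -0.09    0.98   -0.04   -0.05]
  [ -0.06   -0.01   -0.09   -0.06   -0.10   -0.07    0.98   -0.01]
  [ -0.02   -0.08   -0.08   -0.09   -0.06   -0.04   -0.02    0.98]
Leontief inverse L = M⁻¹:
  [  1.1396    0.0902    0.1604    0.1142    0.0787    0.1428    0.1197    0.0381]
  [  0.1138    1.0754    0.1317    0.1421    0.1519    0.0785    0.0681    0.0388]
  [  0.0720    0.0410    1.0805    0.0970    0.0720    0.1142    0.0761    0.0514]
  [  0.0575    0.0359    0.1357    1.1084    0.1392    0.1122    0.0632    0.0978]
  [  0.1094    0.0454    0.0710    0.1271    1.1101    0.0933    0.1025    0.0753]
  [  0.0980    0.0744    0.0942    0.0761    0.1339    1.0597    0.0717    0.0717]
  [  0.0998    0.0335    0.1340    0.1050    0.1455    0.1129    1.0554    0.0369]
  [  0.0564    0.1028    0.1256    0.1367    0.1091    0.0802    0.0508    1.0458]
Total output x = L · d:
  x_0 = 1.1396·12 + 0.0902·58 + 0.1604·77 + 0.1142·88 + 0.0787·78 + 0.1428·11 + 0.1197·7 + 0.0381·38 = 51.3033
  x_1 = 0.1138·12 + 1.0754·58 + 0.1317·77 + 0.1421·88 + 0.1519·78 + 0.0785·11 + 0.0681·7 + 0.0388·38 = 101.0432
  x_2 = 0.0720·12 + 0.0410·58 + 1.0805·77 + 0.0970·88 + 0.0720·78 + 0.1142·11 + 0.0761·7 + 0.0514·38 = 104.3404
  x_3 = 0.0575·12 + 0.0359·58 + 0.1357·77 + 1.1084·88 + 0.1392·78 + 0.1122·11 + 0.0632·7 + 0.0978·38 = 127.0116
  x_4 = 0.1094·12 + 0.0454·58 + 0.0710·77 + 0.1271·88 + 1.1101·78 + 0.0933·11 + 0.1025·7 + 0.0753·38 = 111.7812
  x_5 = 0.0980·12 + 0.0744·58 + 0.0942·77 + 0.0761·88 + 0.1339·78 + 1.0597·11 + 0.0717·7 + 0.0717·38 = 44.7674
  x_6 = 0.0998·12 + 0.0335·58 + 0.1340·77 + 0.1050·88 + 0.1455·78 + 0.1129·11 + 1.0554·7 + 0.0369·38 = 44.0715
  x_7 = 0.0564·12 + 0.1028·58 + 0.1256·77 + 0.1367·88 + 0.1091·78 + 0.0802·11 + 0.0508·7 + 1.0458·38 = 77.8233
Output multipliers (column sums of L):
  Textiles: 1.7466
  Energy: 1.4985
  Healthcare: 1.9331
  Manufacturing: 1.9065
  Services: 1.9403
  Transport: 1.7939
  Chemicals: 1.6074
  Electronics: 1.4558

Services (1.9403)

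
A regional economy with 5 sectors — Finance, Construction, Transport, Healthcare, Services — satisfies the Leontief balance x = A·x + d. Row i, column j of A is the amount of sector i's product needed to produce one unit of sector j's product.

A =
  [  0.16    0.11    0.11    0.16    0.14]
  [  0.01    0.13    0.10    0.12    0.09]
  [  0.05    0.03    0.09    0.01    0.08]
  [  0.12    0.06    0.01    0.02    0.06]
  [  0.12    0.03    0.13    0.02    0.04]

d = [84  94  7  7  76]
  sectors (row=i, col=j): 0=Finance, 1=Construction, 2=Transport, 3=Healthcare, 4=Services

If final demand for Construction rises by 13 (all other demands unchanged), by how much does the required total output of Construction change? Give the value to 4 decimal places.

15.3320

Form M = I − A:
  [  0.84   -0.11   -0.11   -0.16   -0.14]
  [ -0.01    0.87   -0.10   -0.12   -0.09]
  [ -0.05   -0.03    0.91   -0.01   -0.08]
  [ -0.12   -0.06   -0.01    0.98   -0.06]
  [ -0.12   -0.03   -0.13   -0.02    0.96]
Leontief inverse L = M⁻¹:
  [  1.2732    0.1929    0.2115    0.2385    0.2363]
  [  0.0669    1.1794    0.1600    0.1599    0.1437]
  [  0.0896    0.0568    1.1328    0.0355    0.1150]
  [  0.1717    0.1007    0.0586    1.0635    0.1058]
  [  0.1770    0.0708    0.1861    0.0618    1.0935]
Total output x = L · d:
  x_0 = 1.2732·84 + 0.1929·94 + 0.2115·7 + 0.2385·7 + 0.2363·76 = 146.1829
  x_1 = 0.0669·84 + 1.1794·94 + 0.1600·7 + 0.1599·7 + 0.1437·76 = 129.6409
  x_2 = 0.0896·84 + 0.0568·94 + 1.1328·7 + 0.0355·7 + 0.1150·76 = 29.7853
  x_3 = 0.1717·84 + 0.1007·94 + 0.0586·7 + 1.0635·7 + 0.1058·76 = 39.7954
  x_4 = 0.1770·84 + 0.0708·94 + 0.1861·7 + 0.0618·7 + 1.0935·76 = 106.3533
Δx_1 = L[1,1] · Δd_1 = 1.1794 · 13 = 15.3320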